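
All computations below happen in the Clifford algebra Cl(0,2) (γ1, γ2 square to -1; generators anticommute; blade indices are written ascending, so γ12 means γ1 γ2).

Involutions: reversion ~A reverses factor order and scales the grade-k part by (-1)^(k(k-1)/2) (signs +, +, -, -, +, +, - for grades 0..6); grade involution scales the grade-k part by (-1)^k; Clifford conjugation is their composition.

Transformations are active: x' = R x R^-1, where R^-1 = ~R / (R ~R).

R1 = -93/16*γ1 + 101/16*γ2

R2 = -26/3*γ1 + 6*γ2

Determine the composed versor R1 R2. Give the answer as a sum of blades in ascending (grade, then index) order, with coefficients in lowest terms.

Distribute over the terms of R1 (each basis-blade product reordered to ascending indices, repeated generators contracted through their squares):
(-93/16*γ1) R2 = -403/8 - 279/8*γ12
(101/16*γ2) R2 = -303/8 + 1313/24*γ12
Summing the partial products and collecting blades:
Answer: -353/4 + 119/6*γ12


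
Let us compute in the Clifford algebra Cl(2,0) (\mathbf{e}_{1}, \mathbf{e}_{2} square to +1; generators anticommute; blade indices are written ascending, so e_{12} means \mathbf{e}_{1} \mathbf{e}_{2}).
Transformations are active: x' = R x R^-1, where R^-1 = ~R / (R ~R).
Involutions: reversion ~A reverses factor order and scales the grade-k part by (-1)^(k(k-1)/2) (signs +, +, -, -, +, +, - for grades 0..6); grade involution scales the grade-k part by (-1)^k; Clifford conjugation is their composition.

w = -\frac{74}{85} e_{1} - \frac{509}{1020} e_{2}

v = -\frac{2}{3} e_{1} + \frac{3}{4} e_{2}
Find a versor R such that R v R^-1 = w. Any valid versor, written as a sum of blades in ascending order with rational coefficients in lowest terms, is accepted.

Here q(v) = q(w) = \frac{145}{144}; the classical choice R = v + w = -\frac{392}{255} e_{1} + \frac{64}{255} e_{2} then realises v -> w under the sandwich.
Answer: -\frac{392}{255} e_{1} + \frac{64}{255} e_{2}


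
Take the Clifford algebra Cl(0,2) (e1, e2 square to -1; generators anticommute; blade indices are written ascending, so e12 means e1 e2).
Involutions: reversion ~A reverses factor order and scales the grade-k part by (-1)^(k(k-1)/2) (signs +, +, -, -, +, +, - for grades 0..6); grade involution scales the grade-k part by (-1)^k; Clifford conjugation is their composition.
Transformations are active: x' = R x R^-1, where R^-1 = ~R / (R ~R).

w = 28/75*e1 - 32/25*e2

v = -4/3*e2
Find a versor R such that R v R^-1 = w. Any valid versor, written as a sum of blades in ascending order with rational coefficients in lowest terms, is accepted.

Key observation: q(v) = q(w) = -16/9 (sandwiches preserve the norm), so R = v + w = 28/75*e1 - 196/75*e2 works whenever it is invertible — the component of v along it is kept and (v - w)/2 reverses, sending v to w.
Answer: 28/75*e1 - 196/75*e2


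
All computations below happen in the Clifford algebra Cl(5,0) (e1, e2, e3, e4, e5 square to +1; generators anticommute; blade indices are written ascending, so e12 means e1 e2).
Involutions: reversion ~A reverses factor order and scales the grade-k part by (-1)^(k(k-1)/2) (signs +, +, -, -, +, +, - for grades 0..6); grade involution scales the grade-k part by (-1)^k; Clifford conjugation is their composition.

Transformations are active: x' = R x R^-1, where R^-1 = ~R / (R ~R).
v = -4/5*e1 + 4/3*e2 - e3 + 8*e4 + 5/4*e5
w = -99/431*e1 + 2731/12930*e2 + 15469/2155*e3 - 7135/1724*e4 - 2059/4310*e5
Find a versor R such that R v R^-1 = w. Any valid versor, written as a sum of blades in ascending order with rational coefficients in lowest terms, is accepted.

A norm check does it: q(v) = q(w) = 248329/3600, hence R = v + w = -2219/2155*e1 + 6657/4310*e2 + 13314/2155*e3 + 6657/1724*e4 + 6657/8620*e5 realises the map — parallel part kept, (v - w)/2 negated, v carried to w.
Answer: -2219/2155*e1 + 6657/4310*e2 + 13314/2155*e3 + 6657/1724*e4 + 6657/8620*e5


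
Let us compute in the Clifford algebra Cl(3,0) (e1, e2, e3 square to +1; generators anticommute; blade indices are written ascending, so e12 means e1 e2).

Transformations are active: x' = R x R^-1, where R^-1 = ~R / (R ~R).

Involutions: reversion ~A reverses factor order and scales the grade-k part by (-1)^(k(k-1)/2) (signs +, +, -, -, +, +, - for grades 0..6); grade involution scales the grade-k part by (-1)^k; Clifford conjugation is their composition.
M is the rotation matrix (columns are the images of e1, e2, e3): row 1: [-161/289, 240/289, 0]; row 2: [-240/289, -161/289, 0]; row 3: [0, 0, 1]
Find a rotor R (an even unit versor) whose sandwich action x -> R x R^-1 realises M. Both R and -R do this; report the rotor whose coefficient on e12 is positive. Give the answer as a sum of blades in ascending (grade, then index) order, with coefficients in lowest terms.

Method: write R = a + b12*e12 + b13*e13 + b23*e23 with a^2 + b12^2 + b13^2 + b23^2 = 1 (so R^-1 = ~R). Expanding the columns R e_j ~R gives tr M = 4a^2 - 1 and, from the antisymmetric part, M21 - M12 = -4a*b12, M13 - M31 = 4a*b13, M32 - M23 = -4a*b23.
Here tr M = -33/289, so a^2 = (1 + tr M)/4 = 64/289 and a = ±8/17. Taking a = 8/17: M21 - M12 = -480/289, M13 - M31 = 0, M32 - M23 = 0, giving b12 = 15/17, b13 = 0, b23 = 0, i.e. R = 8/17 + 15/17*e12.
Its e12 coefficient is already positive.
Answer: 8/17 + 15/17*e12. Uniqueness: Spin(3) -> SO(3) maps R and -R to the same rotation of trace -33/289; fixing the sign of the e12 coefficient removes the ambiguity.


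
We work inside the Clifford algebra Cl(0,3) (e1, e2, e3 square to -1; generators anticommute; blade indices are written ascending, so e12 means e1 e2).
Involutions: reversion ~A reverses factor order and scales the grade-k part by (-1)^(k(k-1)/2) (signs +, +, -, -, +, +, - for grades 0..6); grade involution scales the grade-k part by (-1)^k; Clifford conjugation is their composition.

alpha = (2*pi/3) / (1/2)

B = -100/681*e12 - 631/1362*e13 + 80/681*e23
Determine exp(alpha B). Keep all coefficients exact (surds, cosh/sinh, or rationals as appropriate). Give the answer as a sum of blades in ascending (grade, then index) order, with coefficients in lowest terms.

B^2 term by term: the squares give (-100/681)^2*(e12)^2 + (-631/1362)^2*(e13)^2 + (80/681)^2*(e23)^2 = 10000/463761*(-1) + 398161/1855044*(-1) + 6400/463761*(-1) = -1/4 (each basis 2-blade squares to minus the product of its generators' squares); cross terms between blades sharing an index anticommute and cancel. So B^2 = -1/4.
B^2 = -1/4 — B^2 < 0, so the exponential closes trigonometrically: l = 1/2, alpha*l = 2*pi/3, so exp(alpha B) = cos(2*pi/3) + (sin(2*pi/3)/(1/2))*B = -1/2 + (sqrt(3))*B.
Answer: -1/2 - 100*sqrt(3)/681*e12 - 631*sqrt(3)/1362*e13 + 80*sqrt(3)/681*e23


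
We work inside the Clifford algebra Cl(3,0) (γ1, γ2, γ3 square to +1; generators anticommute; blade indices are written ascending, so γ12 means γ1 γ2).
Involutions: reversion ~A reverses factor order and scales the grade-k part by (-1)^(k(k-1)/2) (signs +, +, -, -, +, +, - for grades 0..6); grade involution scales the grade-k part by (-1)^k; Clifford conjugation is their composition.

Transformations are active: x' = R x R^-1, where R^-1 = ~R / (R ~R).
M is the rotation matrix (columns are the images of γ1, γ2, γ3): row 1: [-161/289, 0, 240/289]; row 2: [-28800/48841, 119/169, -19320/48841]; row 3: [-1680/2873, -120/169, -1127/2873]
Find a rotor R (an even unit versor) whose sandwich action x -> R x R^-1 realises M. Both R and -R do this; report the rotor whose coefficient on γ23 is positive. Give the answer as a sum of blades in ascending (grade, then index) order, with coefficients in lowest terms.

Method: write R = a + b12*γ12 + b13*γ13 + b23*γ23 with a^2 + b12^2 + b13^2 + b23^2 = 1 (so R^-1 = ~R). Expanding the columns R e_j ~R gives tr M = 4a^2 - 1 and, from the antisymmetric part, M21 - M12 = -4a*b12, M13 - M31 = 4a*b13, M32 - M23 = -4a*b23.
Here tr M = -11977/48841, so a^2 = (1 + tr M)/4 = 9216/48841 and a = ±96/221. Taking a = 96/221: M21 - M12 = -28800/48841, M13 - M31 = 69120/48841, M32 - M23 = -15360/48841, giving b12 = 75/221, b13 = 180/221, b23 = 40/221, i.e. R = 96/221 + 75/221*γ12 + 180/221*γ13 + 40/221*γ23.
Its γ23 coefficient is already positive.
Answer: 96/221 + 75/221*γ12 + 180/221*γ13 + 40/221*γ23. Recall the cover is two-to-one: with M of trace -11977/48841, both preimages act alike, and the stated γ23 sign chooses the sheet.


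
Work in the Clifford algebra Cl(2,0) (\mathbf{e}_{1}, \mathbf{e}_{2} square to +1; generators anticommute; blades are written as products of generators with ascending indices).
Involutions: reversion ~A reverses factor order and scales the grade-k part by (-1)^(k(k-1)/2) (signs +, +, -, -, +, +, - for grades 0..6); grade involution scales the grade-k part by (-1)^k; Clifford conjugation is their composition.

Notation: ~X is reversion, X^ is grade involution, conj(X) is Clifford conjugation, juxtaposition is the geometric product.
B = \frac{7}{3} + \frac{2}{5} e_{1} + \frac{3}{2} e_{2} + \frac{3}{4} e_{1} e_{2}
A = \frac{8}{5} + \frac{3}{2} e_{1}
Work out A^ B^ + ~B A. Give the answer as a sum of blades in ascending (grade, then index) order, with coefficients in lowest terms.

first term: \frac{13}{3} - \frac{207}{50} e_{1} - \frac{141}{40} e_{2} + \frac{69}{20} e_{1} e_{2}
second term: \frac{13}{3} + \frac{207}{50} e_{1} + \frac{141}{40} e_{2} - \frac{69}{20} e_{1} e_{2}
Answer: \frac{26}{3}


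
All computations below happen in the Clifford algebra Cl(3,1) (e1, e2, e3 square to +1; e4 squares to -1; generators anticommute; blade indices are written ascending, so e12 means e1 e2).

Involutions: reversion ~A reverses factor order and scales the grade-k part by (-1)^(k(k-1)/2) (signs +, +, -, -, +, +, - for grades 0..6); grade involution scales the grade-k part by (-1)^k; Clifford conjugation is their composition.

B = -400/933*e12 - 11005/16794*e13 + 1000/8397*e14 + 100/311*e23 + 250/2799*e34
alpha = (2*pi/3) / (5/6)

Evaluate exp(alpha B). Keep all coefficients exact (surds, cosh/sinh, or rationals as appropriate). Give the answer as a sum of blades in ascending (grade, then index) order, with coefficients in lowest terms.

B^2 term by term: the squares give (-400/933)^2*(e12)^2 + (-11005/16794)^2*(e13)^2 + (1000/8397)^2*(e14)^2 + (100/311)^2*(e23)^2 + (250/2799)^2*(e34)^2 = 160000/870489*(-1) + 121110025/282038436*(-1) + 1000000/70509609*(+1) + 10000/96721*(-1) + 62500/7834401*(+1) = -25/36 (each basis 2-blade squares to minus the product of its generators' squares); cross terms between blades sharing an index anticommute and cancel; the commuting (index-disjoint) pairs give grade-4 terms 2*c*c'*(blade product), which cancel blade by blade — e1234: -200000/2611467 + 200000/2611467 = 0 — confirming B is simple. So B^2 = -25/36.
B^2 = -25/36 — the series telescopes trigonometrically here: l = 5/6, alpha*l = 2*pi/3, so exp(alpha B) = cos(2*pi/3) + (sin(2*pi/3)/(5/6))*B = -1/2 + (3*sqrt(3)/5)*B.
Answer: -1/2 - 80*sqrt(3)/311*e12 - 2201*sqrt(3)/5598*e13 + 200*sqrt(3)/2799*e14 + 60*sqrt(3)/311*e23 + 50*sqrt(3)/933*e34


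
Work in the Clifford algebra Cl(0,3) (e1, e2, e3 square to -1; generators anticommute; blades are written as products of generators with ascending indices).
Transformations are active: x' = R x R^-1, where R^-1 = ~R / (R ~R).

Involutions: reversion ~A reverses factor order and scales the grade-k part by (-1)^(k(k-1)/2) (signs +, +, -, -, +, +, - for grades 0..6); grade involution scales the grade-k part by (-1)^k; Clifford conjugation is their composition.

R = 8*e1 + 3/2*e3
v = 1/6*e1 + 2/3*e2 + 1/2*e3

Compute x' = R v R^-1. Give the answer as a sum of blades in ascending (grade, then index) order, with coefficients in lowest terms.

~R = 8*e1 + 3/2*e3, and R ~R = -265/4, so R^-1 = ~R / (-265/4).
R v = -25/12 + 16/3*e1 e2 + 15/4*e1 e3 - e2 e3
Answer: 107/318*e1 - 2/3*e2 - 43/106*e3


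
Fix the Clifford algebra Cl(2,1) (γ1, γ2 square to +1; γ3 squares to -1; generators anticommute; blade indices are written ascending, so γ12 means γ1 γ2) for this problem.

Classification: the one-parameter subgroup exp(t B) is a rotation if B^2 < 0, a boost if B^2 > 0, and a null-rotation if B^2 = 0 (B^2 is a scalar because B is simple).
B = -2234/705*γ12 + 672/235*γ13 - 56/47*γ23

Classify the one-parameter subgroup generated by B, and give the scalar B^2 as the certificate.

B^2 term by term: the squares give (-2234/705)^2*(γ12)^2 + (672/235)^2*(γ13)^2 + (-56/47)^2*(γ23)^2 = 4990756/497025*(-1) + 451584/55225*(+1) + 3136/2209*(+1) = -4/9 (each basis 2-blade squares to minus the product of its generators' squares); cross terms between blades sharing an index anticommute and cancel. So B^2 = -4/9.
Answer: rotation, certificate B^2 = -4/9. Because -4/9 is invariant under every versor sandwich, the classification follows from its sign alone.


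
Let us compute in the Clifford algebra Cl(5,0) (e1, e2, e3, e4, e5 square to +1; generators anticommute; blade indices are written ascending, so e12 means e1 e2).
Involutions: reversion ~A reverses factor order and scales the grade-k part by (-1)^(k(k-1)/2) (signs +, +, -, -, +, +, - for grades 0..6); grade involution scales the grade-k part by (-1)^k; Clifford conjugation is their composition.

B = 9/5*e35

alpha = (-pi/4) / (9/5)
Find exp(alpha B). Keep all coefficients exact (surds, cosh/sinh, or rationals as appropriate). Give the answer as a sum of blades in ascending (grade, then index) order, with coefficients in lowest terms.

B^2 = (9/5)^2*(e35)^2 = 81/25*(-1) = -81/25 (a basis 2-blade squares to minus the product of its generators' squares).
B^2 = -81/25 — since the square is negative, the closed form is circular: l = 9/5, alpha*l = -pi/4, so exp(alpha B) = cos(-pi/4) + (sin(-pi/4)/(9/5))*B = sqrt(2)/2 + (-5*sqrt(2)/18)*B.
Answer: sqrt(2)/2 - sqrt(2)/2*e35


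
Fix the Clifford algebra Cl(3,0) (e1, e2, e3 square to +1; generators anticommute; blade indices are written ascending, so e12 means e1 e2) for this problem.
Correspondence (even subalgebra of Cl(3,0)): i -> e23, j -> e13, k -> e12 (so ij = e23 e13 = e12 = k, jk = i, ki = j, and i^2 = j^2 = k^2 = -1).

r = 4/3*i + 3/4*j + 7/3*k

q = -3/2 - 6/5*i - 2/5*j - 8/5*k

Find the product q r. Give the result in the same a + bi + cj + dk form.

In blades: q = -3/2 - 8/5*e12 - 2/5*e13 - 6/5*e23, r = 7/3*e12 + 3/4*e13 + 4/3*e23.
Distribute q over r term by term (generator squares from the signature, products reordered to ascending indices): (-3/2)*r = -7/2*e12 - 9/8*e13 - 2*e23; (-8/5*e12)*r = 56/15 - 32/15*e13 + 6/5*e23; (-2/5*e13)*r = 3/10 + 8/15*e12 - 14/15*e23; (-6/5*e23)*r = 8/5 - 9/10*e12 + 14/5*e13.
Sum: 169/30 - 58/15*e12 - 11/24*e13 - 26/15*e23; translating back through the correspondence:
Answer: 169/30 - 26/15*i - 11/24*j - 58/15*k


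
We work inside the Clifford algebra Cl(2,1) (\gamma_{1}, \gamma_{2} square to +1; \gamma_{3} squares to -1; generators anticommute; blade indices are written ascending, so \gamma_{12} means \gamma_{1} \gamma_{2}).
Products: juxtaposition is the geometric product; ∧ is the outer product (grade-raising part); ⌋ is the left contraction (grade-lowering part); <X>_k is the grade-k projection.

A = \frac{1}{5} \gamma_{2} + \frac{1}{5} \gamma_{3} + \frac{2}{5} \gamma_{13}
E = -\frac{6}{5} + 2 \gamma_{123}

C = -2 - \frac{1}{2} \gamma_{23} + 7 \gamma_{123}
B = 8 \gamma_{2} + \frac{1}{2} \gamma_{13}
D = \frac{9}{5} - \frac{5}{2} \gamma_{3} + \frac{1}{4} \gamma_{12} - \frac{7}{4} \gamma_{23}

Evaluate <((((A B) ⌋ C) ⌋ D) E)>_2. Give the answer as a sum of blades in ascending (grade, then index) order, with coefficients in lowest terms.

step 1: \frac{9}{5} + \frac{1}{10} \gamma_{1} - \frac{8}{5} \gamma_{23} - \frac{33}{10} \gamma_{123}
step 2: -\frac{259}{10} - \frac{56}{5} \gamma_{1} - \frac{1}{5} \gamma_{23} + \frac{63}{5} \gamma_{123}
step 3: -\frac{4627}{100} - \frac{14}{5} \gamma_{2} + \frac{259}{4} \gamma_{3} - \frac{259}{40} \gamma_{12} + \frac{1813}{40} \gamma_{23}
step 4: \frac{13881}{250} + \frac{1813}{20} \gamma_{1} + \frac{84}{25} \gamma_{2} - \frac{259}{4} \gamma_{3} - \frac{12173}{100} \gamma_{12} + \frac{28}{5} \gamma_{13} - \frac{5439}{100} \gamma_{23} - \frac{4627}{50} \gamma_{123}
step 5: -\frac{12173}{100} \gamma_{12} + \frac{28}{5} \gamma_{13} - \frac{5439}{100} \gamma_{23}
Answer: -\frac{12173}{100} \gamma_{12} + \frac{28}{5} \gamma_{13} - \frac{5439}{100} \gamma_{23}


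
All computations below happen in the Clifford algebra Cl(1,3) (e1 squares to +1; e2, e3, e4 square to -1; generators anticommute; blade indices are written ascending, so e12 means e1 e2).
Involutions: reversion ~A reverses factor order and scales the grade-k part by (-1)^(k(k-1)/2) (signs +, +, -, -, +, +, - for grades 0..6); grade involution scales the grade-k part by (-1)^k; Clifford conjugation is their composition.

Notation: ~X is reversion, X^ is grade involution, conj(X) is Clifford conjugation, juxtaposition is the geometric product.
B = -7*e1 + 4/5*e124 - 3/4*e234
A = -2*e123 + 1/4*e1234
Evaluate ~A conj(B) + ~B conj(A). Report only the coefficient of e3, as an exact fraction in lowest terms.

first term: -3/16*e1 - 1/5*e3 + 3/2*e14 + 14*e23 + 8/5*e34 - 7/4*e234
second term: -3/16*e1 - 1/5*e3 - 3/2*e14 + 14*e23 - 8/5*e34 - 7/4*e234
Answer: -2/5


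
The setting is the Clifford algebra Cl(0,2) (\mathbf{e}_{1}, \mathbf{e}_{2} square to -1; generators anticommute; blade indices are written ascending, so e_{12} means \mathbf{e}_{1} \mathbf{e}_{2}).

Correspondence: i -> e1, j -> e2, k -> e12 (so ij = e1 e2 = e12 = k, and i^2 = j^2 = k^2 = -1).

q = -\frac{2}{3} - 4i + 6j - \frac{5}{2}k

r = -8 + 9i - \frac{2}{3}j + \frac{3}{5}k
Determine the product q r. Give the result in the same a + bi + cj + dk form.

In blades: q = -\frac{2}{3} - 4 e_{1} + 6 e_{2} - \frac{5}{2} e_{12}, r = -8 + 9 e_{1} - \frac{2}{3} e_{2} + \frac{3}{5} e_{12}.
Distribute q over r term by term (generator squares from the signature, products reordered to ascending indices): (-\frac{2}{3})*r = \frac{16}{3} - 6 e_{1} + \frac{4}{9} e_{2} - \frac{2}{5} e_{12}; (-4 e_{1})*r = 36 + 32 e_{1} + \frac{12}{5} e_{2} + \frac{8}{3} e_{12}; (6 e_{2})*r = 4 + \frac{18}{5} e_{1} - 48 e_{2} - 54 e_{12}; (-\frac{5}{2} e_{12})*r = \frac{3}{2} - \frac{5}{3} e_{1} - \frac{45}{2} e_{2} + 20 e_{12}.
Sum: \frac{281}{6} + \frac{419}{15} e_{1} - \frac{6089}{90} e_{2} - \frac{476}{15} e_{12}; translating back through the correspondence:
Answer: \frac{281}{6} + \frac{419}{15}i - \frac{6089}{90}j - \frac{476}{15}k


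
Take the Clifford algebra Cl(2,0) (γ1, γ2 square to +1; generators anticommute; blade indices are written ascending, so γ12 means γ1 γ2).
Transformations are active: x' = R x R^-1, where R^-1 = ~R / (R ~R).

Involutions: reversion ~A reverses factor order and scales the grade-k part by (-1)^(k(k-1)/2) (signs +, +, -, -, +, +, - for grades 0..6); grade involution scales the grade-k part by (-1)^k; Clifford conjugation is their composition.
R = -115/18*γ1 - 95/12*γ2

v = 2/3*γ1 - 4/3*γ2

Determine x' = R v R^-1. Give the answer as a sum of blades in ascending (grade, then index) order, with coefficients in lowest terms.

~R = -115/18*γ1 - 95/12*γ2, and R ~R = 134125/1296, so R^-1 = ~R / (134125/1296).
R v = 170/27 + 745/54*γ12
Answer: -23242/16095*γ1 + 5956/16095*γ2


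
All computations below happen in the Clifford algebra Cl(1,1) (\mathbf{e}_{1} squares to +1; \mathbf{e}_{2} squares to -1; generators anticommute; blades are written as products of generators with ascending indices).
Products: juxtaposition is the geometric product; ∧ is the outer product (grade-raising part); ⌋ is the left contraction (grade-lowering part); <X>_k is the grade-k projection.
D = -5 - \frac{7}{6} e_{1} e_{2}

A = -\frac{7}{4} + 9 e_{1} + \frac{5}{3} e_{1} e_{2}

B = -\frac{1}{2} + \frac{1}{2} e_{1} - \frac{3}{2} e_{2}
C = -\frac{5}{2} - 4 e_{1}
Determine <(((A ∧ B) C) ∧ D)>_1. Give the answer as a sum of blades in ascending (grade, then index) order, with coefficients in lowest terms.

step 1: \frac{7}{8} - \frac{43}{8} e_{1} + \frac{21}{8} e_{2} - \frac{43}{3} e_{1} e_{2}
step 2: \frac{309}{16} + \frac{159}{16} e_{1} - \frac{3067}{48} e_{2} + \frac{139}{3} e_{1} e_{2}
step 3: -\frac{1545}{16} - \frac{795}{16} e_{1} + \frac{15335}{48} e_{2} - \frac{24403}{96} e_{1} e_{2}
step 4: -\frac{795}{16} e_{1} + \frac{15335}{48} e_{2}
Answer: -\frac{795}{16} e_{1} + \frac{15335}{48} e_{2}


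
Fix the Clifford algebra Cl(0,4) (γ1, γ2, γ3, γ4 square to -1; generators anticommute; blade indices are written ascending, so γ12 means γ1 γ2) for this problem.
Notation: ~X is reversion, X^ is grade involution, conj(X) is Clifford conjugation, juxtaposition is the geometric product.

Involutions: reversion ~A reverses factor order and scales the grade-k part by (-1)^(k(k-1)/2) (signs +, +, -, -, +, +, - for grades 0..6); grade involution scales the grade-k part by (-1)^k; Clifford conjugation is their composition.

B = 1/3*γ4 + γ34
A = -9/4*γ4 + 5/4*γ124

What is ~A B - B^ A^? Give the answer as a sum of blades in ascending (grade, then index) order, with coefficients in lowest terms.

first term: 3/4 - 9/4*γ3 + 5/12*γ12 - 5/4*γ123
second term: 3/4 - 9/4*γ3 - 5/12*γ12 + 5/4*γ123
Answer: 5/6*γ12 - 5/2*γ123


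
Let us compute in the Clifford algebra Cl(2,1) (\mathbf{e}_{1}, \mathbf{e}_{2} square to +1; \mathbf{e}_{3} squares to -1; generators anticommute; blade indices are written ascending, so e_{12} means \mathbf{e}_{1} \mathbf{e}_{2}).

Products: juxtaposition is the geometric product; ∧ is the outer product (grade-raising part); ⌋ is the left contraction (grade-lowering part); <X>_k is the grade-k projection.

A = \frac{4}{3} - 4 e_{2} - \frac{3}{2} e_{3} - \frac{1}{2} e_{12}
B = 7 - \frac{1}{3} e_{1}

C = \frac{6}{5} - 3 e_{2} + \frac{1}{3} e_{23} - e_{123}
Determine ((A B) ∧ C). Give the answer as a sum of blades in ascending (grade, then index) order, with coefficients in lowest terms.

step 1: \frac{28}{3} - \frac{4}{9} e_{1} - \frac{169}{6} e_{2} - \frac{21}{2} e_{3} - \frac{29}{6} e_{12} - \frac{1}{2} e_{13}
step 2: \frac{56}{5} - \frac{8}{15} e_{1} - \frac{309}{5} e_{2} - \frac{63}{5} e_{3} - \frac{67}{15} e_{12} - \frac{3}{5} e_{13} - \frac{511}{18} e_{23} - \frac{593}{54} e_{123}
Answer: \frac{56}{5} - \frac{8}{15} e_{1} - \frac{309}{5} e_{2} - \frac{63}{5} e_{3} - \frac{67}{15} e_{12} - \frac{3}{5} e_{13} - \frac{511}{18} e_{23} - \frac{593}{54} e_{123}


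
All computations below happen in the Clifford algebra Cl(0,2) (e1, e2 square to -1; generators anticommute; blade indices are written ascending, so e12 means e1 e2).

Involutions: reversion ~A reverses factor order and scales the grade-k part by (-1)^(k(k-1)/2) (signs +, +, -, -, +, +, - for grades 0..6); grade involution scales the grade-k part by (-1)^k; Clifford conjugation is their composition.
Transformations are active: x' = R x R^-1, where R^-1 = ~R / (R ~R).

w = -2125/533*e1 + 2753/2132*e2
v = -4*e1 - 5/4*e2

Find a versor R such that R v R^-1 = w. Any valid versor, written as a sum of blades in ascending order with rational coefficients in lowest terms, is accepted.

A norm check does it: q(v) = q(w) = -281/16, hence R = v + w = -4257/533*e1 + 22/533*e2 realises the map — parallel part kept, (v - w)/2 negated, v carried to w.
Answer: -4257/533*e1 + 22/533*e2


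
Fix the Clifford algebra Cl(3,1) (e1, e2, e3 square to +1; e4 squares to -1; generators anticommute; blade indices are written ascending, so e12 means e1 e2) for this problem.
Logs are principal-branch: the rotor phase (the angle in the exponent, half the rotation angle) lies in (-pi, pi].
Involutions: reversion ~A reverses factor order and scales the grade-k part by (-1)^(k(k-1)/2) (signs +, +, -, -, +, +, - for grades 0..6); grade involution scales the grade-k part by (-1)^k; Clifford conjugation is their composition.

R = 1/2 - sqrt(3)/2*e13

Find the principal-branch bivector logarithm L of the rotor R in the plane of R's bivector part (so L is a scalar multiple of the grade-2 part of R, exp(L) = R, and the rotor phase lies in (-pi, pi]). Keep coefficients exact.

The scalar part of R is 1/2, which fixes the principal-branch rotor phase; the unit plane is then the bivector part divided by the sine of that phase, and L is that plane scaled by the phase.
Concretely: cos(phase) = 1/2 gives phase = ±pi/3, and since phase/sin(phase) is even the sign is immaterial: L = (phase/sin(phase)) * <R>_2 = (2*sqrt(3)*pi/9) * <R>_2.
Answer: -pi/3*e13


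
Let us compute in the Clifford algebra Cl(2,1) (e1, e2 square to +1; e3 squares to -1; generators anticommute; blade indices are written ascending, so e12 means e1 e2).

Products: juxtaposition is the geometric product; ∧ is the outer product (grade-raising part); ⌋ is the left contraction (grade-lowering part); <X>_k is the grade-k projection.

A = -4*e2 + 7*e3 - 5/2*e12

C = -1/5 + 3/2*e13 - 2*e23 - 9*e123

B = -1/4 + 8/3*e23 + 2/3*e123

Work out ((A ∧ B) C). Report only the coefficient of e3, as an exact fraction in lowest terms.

step 1: e2 - 7/4*e3 + 5/8*e12
step 2: -21/8*e1 + 33/10*e2 + 159/40*e3 - 127/8*e12 + 31/4*e13 - 15/16*e23 - 3/2*e123
Answer: 159/40


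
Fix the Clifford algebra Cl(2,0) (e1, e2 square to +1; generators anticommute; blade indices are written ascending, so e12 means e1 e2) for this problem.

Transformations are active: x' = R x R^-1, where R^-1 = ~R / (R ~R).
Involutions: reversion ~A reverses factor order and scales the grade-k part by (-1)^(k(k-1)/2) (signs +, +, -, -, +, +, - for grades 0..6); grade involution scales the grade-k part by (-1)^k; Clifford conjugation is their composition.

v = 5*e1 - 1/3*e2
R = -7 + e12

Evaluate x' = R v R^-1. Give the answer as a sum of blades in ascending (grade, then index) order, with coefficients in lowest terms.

~R = -7 - e12, and R ~R = 50, so R^-1 = ~R / (50).
R v = -106/3*e1 - 8/3*e2
Answer: 367/75*e1 + 27/25*e2


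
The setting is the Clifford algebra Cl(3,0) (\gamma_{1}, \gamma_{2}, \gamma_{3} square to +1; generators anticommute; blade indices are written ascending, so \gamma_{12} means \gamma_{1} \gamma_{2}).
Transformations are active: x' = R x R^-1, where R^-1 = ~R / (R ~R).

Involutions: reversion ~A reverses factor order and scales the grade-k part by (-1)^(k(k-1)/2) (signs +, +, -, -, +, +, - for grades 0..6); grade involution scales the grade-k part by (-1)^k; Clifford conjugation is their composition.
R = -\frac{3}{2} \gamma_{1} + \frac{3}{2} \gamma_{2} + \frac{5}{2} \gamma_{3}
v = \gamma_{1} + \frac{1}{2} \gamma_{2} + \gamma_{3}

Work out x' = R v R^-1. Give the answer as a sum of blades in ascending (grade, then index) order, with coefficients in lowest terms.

~R = -\frac{3}{2} \gamma_{1} + \frac{3}{2} \gamma_{2} + \frac{5}{2} \gamma_{3}, and R ~R = \frac{43}{4}, so R^-1 = ~R / (\frac{43}{4}).
R v = \frac{7}{4} - \frac{9}{4} \gamma_{12} - 4 \gamma_{13} + \frac{1}{4} \gamma_{23}
Answer: -\frac{64}{43} \gamma_{1} - \frac{1}{86} \gamma_{2} - \frac{8}{43} \gamma_{3}


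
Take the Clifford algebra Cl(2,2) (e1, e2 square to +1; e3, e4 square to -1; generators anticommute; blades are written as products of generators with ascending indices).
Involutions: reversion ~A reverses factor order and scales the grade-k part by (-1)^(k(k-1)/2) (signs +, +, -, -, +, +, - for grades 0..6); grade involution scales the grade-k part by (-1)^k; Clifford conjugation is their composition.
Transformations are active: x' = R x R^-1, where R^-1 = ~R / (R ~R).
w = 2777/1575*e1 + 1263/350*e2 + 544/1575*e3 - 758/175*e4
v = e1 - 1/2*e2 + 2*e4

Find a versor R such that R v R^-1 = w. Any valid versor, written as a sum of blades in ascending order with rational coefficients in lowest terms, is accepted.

A norm check does it: q(v) = q(w) = -11/4, hence R = v + w = 4352/1575*e1 + 544/175*e2 + 544/1575*e3 - 408/175*e4 realises the map — parallel part kept, (v - w)/2 negated, v carried to w.
Answer: 4352/1575*e1 + 544/175*e2 + 544/1575*e3 - 408/175*e4


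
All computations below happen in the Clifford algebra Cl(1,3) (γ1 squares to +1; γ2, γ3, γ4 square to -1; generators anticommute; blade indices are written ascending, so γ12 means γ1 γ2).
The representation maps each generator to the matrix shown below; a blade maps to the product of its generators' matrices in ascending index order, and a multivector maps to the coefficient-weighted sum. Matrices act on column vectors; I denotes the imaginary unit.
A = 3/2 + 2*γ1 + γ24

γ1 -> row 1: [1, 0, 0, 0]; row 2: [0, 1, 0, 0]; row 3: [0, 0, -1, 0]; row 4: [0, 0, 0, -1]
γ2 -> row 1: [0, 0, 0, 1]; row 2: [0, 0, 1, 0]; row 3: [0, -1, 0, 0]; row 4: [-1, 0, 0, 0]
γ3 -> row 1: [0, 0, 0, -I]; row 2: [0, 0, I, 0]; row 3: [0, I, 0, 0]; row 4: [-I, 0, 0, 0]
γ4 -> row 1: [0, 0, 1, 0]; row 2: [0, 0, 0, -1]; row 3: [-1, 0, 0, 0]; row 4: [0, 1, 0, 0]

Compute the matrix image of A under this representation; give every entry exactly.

Bivector images (products of the table entries): rho(γ24) = rho(γ2)rho(γ4) = row 1: [0, 1, 0, 0]; row 2: [-1, 0, 0, 0]; row 3: [0, 0, 0, 1]; row 4: [0, 0, -1, 0].
M = (3/2)*1 + (2)*rho(γ1) + (1)*rho(γ24), summed entrywise (1 is the identity matrix):
Answer: row 1: [7/2, 1, 0, 0]; row 2: [-1, 7/2, 0, 0]; row 3: [0, 0, -1/2, 1]; row 4: [0, 0, -1, -1/2]


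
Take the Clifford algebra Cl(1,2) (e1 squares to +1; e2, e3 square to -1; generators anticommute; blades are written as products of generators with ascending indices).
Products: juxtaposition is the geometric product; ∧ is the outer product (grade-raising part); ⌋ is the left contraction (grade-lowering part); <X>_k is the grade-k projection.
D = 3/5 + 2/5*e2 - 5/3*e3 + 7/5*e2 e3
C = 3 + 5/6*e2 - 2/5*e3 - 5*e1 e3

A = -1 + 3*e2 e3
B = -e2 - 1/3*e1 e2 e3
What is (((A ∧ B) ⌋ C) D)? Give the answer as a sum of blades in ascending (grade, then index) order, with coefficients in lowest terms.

step 1: e2 + 1/3*e1 e2 e3
step 2: -5/6
step 3: -1/2 - 1/3*e2 + 25/18*e3 - 7/6*e2 e3
Answer: -1/2 - 1/3*e2 + 25/18*e3 - 7/6*e2 e3


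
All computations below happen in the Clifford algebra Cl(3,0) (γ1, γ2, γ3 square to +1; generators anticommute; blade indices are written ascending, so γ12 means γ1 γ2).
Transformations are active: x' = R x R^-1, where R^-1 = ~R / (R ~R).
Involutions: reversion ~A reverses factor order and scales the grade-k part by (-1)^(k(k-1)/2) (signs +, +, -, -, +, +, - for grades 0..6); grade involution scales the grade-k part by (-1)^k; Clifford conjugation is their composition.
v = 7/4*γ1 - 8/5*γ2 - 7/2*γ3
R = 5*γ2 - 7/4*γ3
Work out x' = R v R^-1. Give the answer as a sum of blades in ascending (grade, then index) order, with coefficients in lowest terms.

~R = 5*γ2 - 7/4*γ3, and R ~R = 449/16, so R^-1 = ~R / (449/16).
R v = -15/8 - 35/4*γ12 + 49/16*γ13 - 203/10*γ23
Answer: -7/4*γ1 + 2092/2245*γ2 + 3353/898*γ3


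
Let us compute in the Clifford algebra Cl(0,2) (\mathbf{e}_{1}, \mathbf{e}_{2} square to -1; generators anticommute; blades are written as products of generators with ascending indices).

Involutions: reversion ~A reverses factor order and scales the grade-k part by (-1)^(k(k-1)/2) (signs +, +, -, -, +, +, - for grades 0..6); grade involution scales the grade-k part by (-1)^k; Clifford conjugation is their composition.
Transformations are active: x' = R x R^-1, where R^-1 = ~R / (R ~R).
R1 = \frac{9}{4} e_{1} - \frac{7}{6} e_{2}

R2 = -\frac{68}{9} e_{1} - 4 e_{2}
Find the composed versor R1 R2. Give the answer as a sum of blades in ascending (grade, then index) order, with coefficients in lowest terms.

Distribute over the terms of R1 (each basis-blade product reordered to ascending indices, repeated generators contracted through their squares):
(\frac{9}{4} e_{1}) R2 = 17 - 9 e_{1} e_{2}
(-\frac{7}{6} e_{2}) R2 = -\frac{14}{3} - \frac{238}{27} e_{1} e_{2}
Summing the partial products and collecting blades:
Answer: \frac{37}{3} - \frac{481}{27} e_{1} e_{2}


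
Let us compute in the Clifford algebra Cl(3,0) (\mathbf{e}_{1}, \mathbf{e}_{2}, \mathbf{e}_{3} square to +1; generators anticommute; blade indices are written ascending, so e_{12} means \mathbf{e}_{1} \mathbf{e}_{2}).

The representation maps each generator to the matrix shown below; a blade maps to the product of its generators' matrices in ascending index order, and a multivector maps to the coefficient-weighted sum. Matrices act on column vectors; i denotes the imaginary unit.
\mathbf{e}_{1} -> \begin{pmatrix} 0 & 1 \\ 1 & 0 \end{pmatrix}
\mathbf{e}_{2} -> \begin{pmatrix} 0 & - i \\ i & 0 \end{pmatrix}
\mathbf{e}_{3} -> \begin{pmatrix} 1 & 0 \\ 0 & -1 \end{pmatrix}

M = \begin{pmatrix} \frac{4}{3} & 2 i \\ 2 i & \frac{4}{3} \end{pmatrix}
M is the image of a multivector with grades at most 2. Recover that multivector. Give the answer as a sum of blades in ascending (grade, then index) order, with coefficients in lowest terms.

Method: 1, rho(e_{1}), rho(e_{2}), rho(e_{3}) form a trace-orthogonal basis of the 2x2 complex matrices (tr(X Y) = 2 if X = Y, else 0), so M = m0*1 + m1*rho(e_{1}) + m2*rho(e_{2}) + m3*rho(e_{3}) with m0 = tr(M)/2 = \frac{4}{3}, m1 = tr(M rho(e_{1}))/2 = 2 i, m2 = tr(M rho(e_{2}))/2 = 0, m3 = tr(M rho(e_{3}))/2 = 0.
Multiplying table entries, the bivector images are rho(e_{12}) = i*rho(e_{3}), rho(e_{13}) = -i*rho(e_{2}), rho(e_{23}) = i*rho(e_{1}); with real blade coefficients the real parts of m0..m3 are the coefficients of 1, e_{1}, e_{2}, e_{3} and the imaginary parts give the bivectors (e_{23}: Im m1, e_{13}: -Im m2, e_{12}: Im m3).
Answer: \frac{4}{3} + 2 e_{23}


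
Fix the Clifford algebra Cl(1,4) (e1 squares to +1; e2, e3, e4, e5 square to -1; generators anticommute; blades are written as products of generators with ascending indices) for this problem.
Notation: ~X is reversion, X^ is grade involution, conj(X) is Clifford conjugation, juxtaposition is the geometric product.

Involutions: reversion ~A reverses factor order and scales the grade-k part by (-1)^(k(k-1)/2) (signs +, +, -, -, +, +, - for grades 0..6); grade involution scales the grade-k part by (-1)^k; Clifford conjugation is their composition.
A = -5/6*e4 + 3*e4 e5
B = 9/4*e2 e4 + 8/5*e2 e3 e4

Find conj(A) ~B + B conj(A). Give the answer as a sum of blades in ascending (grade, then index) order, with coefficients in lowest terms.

first term: -15/8*e2 + 4/3*e2 e3 + 27/4*e2 e5 + 24/5*e2 e3 e5
second term: -15/8*e2 - 4/3*e2 e3 + 27/4*e2 e5 + 24/5*e2 e3 e5
Answer: -15/4*e2 + 27/2*e2 e5 + 48/5*e2 e3 e5


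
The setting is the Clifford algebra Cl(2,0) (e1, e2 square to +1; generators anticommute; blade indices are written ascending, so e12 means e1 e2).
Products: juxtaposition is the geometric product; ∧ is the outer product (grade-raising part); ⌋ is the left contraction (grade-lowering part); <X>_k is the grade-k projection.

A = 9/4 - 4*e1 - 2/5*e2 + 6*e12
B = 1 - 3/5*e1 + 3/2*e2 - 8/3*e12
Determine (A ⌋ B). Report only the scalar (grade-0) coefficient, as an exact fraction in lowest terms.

step 1: 401/20 - 29/12*e1 + 337/24*e2 - 6*e12
Answer: 401/20


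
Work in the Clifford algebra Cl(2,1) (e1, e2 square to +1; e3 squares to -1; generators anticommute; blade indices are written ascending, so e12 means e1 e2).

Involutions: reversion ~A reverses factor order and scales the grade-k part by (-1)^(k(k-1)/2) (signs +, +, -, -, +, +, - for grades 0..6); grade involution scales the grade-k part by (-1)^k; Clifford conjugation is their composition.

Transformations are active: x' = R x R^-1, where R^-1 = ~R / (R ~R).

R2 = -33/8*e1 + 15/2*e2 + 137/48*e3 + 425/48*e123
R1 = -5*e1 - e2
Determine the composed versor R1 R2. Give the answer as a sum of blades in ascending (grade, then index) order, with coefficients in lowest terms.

Distribute over the terms of R1 (each basis-blade product reordered to ascending indices, repeated generators contracted through their squares):
(-5*e1) R2 = 165/8 - 75/2*e12 - 685/48*e13 - 2125/48*e23
(-e2) R2 = -15/2 - 33/8*e12 + 425/48*e13 - 137/48*e23
Summing the partial products and collecting blades:
Answer: 105/8 - 333/8*e12 - 65/12*e13 - 377/8*e23


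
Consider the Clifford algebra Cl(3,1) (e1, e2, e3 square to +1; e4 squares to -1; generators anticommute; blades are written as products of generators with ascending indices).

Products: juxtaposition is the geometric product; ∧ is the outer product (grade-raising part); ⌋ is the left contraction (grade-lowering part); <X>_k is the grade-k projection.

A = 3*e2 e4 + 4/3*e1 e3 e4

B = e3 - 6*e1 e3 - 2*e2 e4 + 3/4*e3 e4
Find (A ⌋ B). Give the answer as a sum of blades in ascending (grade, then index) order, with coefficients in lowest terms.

step 1: -6
Answer: -6


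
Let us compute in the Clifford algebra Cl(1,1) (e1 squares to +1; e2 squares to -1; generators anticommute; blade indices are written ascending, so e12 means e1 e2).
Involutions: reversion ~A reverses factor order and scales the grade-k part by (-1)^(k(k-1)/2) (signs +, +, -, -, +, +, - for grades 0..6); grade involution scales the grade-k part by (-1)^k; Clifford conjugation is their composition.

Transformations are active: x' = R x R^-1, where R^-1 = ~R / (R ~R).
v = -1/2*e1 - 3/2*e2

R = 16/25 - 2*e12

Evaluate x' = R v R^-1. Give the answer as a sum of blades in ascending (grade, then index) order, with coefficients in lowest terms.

~R = 16/25 + 2*e12, and R ~R = -2244/625, so R^-1 = ~R / (-2244/625).
R v = -83/25*e1 - 49/25*e2
Answer: 1889/1122*e1 + 2467/1122*e2


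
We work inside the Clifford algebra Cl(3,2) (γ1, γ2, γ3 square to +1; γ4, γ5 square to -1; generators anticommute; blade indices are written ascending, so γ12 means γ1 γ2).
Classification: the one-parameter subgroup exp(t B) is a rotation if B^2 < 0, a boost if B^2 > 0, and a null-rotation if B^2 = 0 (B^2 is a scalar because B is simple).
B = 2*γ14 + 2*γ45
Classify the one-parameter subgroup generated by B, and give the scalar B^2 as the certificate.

B^2 term by term: the squares give (2)^2*(γ14)^2 + (2)^2*(γ45)^2 = 4*(+1) + 4*(-1) = 0 (each basis 2-blade squares to minus the product of its generators' squares); cross terms between blades sharing an index anticommute and cancel. So B^2 = 0.
Answer: null-rotation, certificate B^2 = 0. Why this suffices: the scalar 0 survives any versor conjugation, so its sign alone determines the class however B is presented.


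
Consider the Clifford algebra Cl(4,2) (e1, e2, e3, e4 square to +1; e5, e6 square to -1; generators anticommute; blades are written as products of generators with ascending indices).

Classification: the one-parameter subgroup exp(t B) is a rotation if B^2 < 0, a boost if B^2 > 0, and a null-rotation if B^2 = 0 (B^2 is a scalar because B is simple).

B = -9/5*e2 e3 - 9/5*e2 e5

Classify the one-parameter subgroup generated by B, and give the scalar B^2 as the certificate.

B^2 term by term: the squares give (-9/5)^2*(e2 e3)^2 + (-9/5)^2*(e2 e5)^2 = 81/25*(-1) + 81/25*(+1) = 0 (each basis 2-blade squares to minus the product of its generators' squares); cross terms between blades sharing an index anticommute and cancel. So B^2 = 0.
Answer: null-rotation, certificate B^2 = 0. Key observation: B^2 = 0 is a conjugation invariant, so its sign decides the class regardless of the surface form of B.


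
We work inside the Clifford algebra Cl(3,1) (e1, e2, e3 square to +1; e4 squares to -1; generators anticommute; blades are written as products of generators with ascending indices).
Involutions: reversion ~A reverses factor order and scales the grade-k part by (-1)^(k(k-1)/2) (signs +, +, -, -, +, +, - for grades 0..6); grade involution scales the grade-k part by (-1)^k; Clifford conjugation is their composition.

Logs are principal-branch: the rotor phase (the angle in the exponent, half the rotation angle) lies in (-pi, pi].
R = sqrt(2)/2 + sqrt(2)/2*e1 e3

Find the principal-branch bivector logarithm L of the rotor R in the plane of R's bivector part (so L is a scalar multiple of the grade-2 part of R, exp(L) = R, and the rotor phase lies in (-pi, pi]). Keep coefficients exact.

The scalar part of R is sqrt(2)/2, and that scalar determines the rotor phase on the principal branch; recovering the unit plane as bivector-part over sine of the phase gives L = phase * plane.
Concretely: cos(phase) = sqrt(2)/2 gives phase = ±pi/4, and since phase/sin(phase) is even the sign is immaterial: L = (phase/sin(phase)) * <R>_2 = (sqrt(2)*pi/4) * <R>_2.
Answer: pi/4*e1 e3
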